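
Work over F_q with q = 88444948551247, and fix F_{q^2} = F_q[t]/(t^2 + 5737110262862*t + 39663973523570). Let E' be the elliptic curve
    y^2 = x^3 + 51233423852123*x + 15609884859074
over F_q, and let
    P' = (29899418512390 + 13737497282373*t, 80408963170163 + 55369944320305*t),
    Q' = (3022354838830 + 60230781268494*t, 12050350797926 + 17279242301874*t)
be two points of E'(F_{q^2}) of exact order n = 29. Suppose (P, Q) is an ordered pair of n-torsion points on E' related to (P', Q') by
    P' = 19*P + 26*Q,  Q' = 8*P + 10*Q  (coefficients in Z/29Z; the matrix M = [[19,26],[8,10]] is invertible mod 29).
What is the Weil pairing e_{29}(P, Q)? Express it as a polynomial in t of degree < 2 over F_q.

83741955164289 + 80283894588476*t

Alternating bilinearity on E[29] (values in mu_{29} in F_{88444948551247^2}) gives e(P',Q') = e(P,Q)^det(M).
det M = 19*10 - 26*8 = -18 = 11 (mod 29); 11^{-1} = 8 (mod 29).
Miller loop for e_{29} over F_{88444948551247^2}: bits of 29 = 11101; 4 double steps + 3 add steps, l/v at each.
So e_{29}(P',Q') = 43287682504732 + 29592478759033*t.
Raise to 8: e(P,Q) = 83741955164289 + 80283894588476*t in mu_{29}.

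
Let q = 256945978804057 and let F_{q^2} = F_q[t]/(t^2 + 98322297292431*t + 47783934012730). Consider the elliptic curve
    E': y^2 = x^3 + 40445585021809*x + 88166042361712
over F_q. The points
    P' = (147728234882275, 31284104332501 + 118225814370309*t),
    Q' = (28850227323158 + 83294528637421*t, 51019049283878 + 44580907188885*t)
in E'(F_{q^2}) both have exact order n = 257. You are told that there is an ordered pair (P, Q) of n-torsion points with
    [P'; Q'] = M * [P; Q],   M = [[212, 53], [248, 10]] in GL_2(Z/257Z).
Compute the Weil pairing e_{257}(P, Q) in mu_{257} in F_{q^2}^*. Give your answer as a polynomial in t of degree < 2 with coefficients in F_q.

195480003053691 + 51519775738096*t

e_{257}(aP+bQ,cP+dQ) = e_{257}(P,Q)^(ad-bc); with (a,b,c,d)=(212,53,248,10) this gives the det-257 law.
det M = 212*10 - 53*248 = -11024 = 27 (mod 257); 27^{-1} = 238 (mod 257).
n = 257 = (100000001)_2 (9 bits, wt 2); accumulate f_{257,P'}(Q'+S)/f_{257,P'}(S) along the 8-step ladder.
Miller gives e_{257}(P',Q') = 241959254571590 + 187400019427664*t in F_{256945978804057^2}.
Thus e_{257}(P,Q) = 195480003053691 + 51519775738096*t.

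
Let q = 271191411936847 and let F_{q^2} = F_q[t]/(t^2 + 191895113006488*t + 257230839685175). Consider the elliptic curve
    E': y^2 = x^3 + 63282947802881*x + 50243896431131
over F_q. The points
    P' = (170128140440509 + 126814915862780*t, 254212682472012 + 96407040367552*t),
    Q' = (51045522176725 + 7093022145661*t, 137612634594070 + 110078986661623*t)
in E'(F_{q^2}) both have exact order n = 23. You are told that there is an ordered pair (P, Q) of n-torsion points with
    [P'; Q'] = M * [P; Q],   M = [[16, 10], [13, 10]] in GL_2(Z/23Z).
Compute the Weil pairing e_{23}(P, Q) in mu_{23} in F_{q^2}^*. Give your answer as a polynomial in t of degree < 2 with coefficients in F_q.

31239483931188 + 185331602496015*t

e_{23} is bilinear + alternating on E[23], so e_{23}(16*P + 10*Q, 13*P + 10*Q) = e_{23}(P,Q)^(16*10-10*13).
16*10 - 10*13 = 30; reduced mod 23: det = 7, inverse 10.
n = 23 = (10111)_2 (5 bits, wt 4); accumulate f_{23,P'}(Q'+S)/f_{23,P'}(S) along the 4-step ladder.
Miller gives e_{23}(P',Q') = 255729078839695 + 69177939471648*t in F_{271191411936847^2}.
e_{23}(P,Q) = (255729078839695 + 69177939471648*t)^{10} = 31239483931188 + 185331602496015*t.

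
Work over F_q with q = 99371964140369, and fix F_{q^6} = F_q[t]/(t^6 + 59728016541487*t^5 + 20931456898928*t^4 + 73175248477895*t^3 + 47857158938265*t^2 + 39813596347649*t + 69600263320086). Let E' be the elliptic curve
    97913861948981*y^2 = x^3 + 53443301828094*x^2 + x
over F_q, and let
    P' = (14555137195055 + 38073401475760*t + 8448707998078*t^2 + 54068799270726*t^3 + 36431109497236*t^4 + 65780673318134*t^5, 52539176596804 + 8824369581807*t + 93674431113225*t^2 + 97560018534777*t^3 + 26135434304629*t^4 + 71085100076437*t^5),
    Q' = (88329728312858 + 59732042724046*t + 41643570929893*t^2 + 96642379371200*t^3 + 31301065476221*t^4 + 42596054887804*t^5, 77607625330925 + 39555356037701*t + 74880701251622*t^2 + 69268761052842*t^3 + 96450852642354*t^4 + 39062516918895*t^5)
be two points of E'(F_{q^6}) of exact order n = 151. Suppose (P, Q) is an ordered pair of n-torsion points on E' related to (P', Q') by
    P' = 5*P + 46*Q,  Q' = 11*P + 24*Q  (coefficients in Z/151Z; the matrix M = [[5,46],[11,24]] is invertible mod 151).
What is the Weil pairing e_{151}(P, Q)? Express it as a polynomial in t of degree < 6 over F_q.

Alternating bilinearity on E[151] (values in mu_{151} in F_{99371964140369^6}) gives e(P',Q') = e(P,Q)^det(M).
Inverting 67 mod 151: 142. Thus e_{151}(P,Q) = e(P',Q')^{142}.
Undo Montgomery via alpha=35953133807696, beta=48844602665480: (a',b')=(41414037793272,53082786477690) over F_{99371964140369}.
Double-and-add over 10010111: 8-1 doublings, 5-1 additions; each step l_{T,T}/v_{2T} or l_{T,P'}/v at Q'+S for random S.
So e_{151}(P',Q') = 6970413889191 + 22871390769560*t + 37636246130993*t^2 + 50247513091056*t^3 + 69675752921767*t^4 + 58058191287308*t^5.
e_{151}(P,Q) = (6970413889191 + 22871390769560*t + 37636246130993*t^2 + 50247513091056*t^3 + 69675752921767*t^4 + 58058191287308*t^5)^{142} = 78435517785652 + 90621652500524*t + 38635625819593*t^2 + 59905529066504*t^3 + 54922531299502*t^4 + 98018081116868*t^5.

78435517785652 + 90621652500524*t + 38635625819593*t^2 + 59905529066504*t^3 + 54922531299502*t^4 + 98018081116868*t^5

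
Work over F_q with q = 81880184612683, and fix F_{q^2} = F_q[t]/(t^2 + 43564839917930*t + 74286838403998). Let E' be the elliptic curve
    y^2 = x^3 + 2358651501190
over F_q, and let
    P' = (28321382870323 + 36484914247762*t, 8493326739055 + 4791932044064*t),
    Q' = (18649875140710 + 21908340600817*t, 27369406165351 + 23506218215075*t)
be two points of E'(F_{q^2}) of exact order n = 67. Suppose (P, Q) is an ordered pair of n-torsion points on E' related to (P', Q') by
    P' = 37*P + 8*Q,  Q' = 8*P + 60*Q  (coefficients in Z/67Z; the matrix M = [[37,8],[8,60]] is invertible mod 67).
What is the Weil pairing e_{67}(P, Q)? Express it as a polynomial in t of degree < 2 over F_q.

8939459799260 + 56780227779622*t

The 67-Weil pairing on E[67] over F_{81880184612683} is alternating-bilinear: e_{67}(P',Q') = e_{67}(P,Q)^det(M).
37*60 - 8*8 = 2156; reduced mod 67: det = 12, inverse 28.
7-bit Miller (1000011) on E'/F_{81880184612683} with a'=0, b'=2358651501190: accumulate tangent/chord ratios at Q'+S and P'+S'.
e_{67}(P',Q') = 60853327239303 + 74351906619864*t.
Thus e_{67}(P,Q) = 8939459799260 + 56780227779622*t.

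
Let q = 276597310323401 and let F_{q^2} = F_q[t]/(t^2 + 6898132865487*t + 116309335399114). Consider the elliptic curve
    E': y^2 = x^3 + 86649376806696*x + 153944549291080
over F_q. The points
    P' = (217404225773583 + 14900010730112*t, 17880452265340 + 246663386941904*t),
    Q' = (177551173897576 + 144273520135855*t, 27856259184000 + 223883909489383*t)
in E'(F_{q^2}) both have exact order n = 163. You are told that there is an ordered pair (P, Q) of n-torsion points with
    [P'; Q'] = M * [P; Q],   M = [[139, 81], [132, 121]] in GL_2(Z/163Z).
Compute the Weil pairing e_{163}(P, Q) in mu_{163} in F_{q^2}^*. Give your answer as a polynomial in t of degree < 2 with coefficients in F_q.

145310980884371 + 5763288391232*t

Alternating bilinearity on E[163] (values in mu_{163} in F_{276597310323401^2}) gives e(P',Q') = e(P,Q)^det(M).
So e_{163}(P,Q) = e_{163}(P',Q')^{90}, since 96*90 = 1 mod 163.
8-bit Miller (10100011) on E'/F_{276597310323401} with a'=86649376806696, b'=153944549291080: accumulate tangent/chord ratios at Q'+S and P'+S'.
Miller gives e_{163}(P',Q') = 29822999240376 + 75541790456747*t in F_{276597310323401^2}.
Hence e(P,Q) = 145310980884371 + 5763288391232*t in F_{276597310323401^2}^*.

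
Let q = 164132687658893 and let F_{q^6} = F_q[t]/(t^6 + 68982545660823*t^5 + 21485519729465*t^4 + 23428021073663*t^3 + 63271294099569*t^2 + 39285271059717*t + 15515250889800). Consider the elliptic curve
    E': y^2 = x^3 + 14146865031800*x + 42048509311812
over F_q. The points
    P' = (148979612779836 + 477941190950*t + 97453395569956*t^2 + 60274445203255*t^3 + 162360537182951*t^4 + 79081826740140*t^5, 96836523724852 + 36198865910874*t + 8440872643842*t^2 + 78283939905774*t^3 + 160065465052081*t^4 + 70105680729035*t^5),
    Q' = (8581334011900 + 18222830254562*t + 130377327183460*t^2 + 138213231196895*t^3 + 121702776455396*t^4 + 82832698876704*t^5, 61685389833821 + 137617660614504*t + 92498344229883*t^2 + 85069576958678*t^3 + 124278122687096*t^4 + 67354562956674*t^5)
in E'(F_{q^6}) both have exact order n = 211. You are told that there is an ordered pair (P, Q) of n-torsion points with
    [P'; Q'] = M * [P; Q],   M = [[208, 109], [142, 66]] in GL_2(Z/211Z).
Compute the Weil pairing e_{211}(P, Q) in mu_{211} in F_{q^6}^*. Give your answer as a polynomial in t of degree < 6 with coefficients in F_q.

Alternating bilinearity on E[211] (values in mu_{211} in F_{164132687658893^6}) gives e(P',Q') = e(P,Q)^det(M).
det(M) mod 211 = 149; its inverse in (Z/211)^* is 17 (check: 149*17 mod 211 = 1).
Run Miller on y^2=x^3+14146865031800*x+42048509311812 over F_{164132687658893}: ladder 11010011 (8 bits); e = f_P(D_Q)/f_Q(D_P).
The quotient is 54480886775874 + 70186891430851*t + 163451623554520*t^2 + 63473797279894*t^3 + 28270229000290*t^4 + 136430592773698*t^5.
Finally e_{211}(P,Q) = 87847020606813 + 121857613141700*t + 116089722421935*t^2 + 139784826334290*t^3 + 125838825517947*t^4 + 6033311479500*t^5.

87847020606813 + 121857613141700*t + 116089722421935*t^2 + 139784826334290*t^3 + 125838825517947*t^4 + 6033311479500*t^5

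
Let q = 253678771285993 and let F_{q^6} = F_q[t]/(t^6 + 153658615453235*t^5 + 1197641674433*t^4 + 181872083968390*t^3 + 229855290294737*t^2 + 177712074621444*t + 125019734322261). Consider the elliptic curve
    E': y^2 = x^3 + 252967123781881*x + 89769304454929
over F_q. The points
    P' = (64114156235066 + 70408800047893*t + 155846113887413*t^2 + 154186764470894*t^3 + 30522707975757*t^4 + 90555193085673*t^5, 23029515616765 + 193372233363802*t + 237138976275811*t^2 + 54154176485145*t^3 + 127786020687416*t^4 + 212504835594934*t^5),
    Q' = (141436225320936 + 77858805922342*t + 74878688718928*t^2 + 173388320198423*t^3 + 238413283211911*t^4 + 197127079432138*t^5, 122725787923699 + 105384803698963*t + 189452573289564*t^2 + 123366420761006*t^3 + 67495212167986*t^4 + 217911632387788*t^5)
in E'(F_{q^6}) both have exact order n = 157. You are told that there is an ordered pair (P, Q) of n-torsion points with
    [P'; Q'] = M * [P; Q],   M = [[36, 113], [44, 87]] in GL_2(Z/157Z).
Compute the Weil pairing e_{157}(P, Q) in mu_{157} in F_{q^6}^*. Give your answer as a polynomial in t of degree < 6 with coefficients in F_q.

e_{157}(aP+bQ,cP+dQ) = e_{157}(P,Q)^(ad-bc); with (a,b,c,d)=(36,113,44,87) this gives the det-157 law.
Inverting 44 mod 157: 25. Thus e_{157}(P,Q) = e(P',Q')^{25}.
Run Miller on y^2=x^3+252967123781881*x+89769304454929 over F_{253678771285993}: ladder 10011101 (8 bits); e = f_P(D_Q)/f_Q(D_P).
e_{157}(P',Q') = 176933183212399 + 190225543834901*t + 93091096622353*t^2 + 201189415704596*t^3 + 28567339270669*t^4 + 234745746299883*t^5.
Finally e_{157}(P,Q) = 156992173066479 + 130070699111419*t + 173982449387608*t^2 + 220579443582715*t^3 + 34482308367930*t^4 + 76323647469864*t^5.

156992173066479 + 130070699111419*t + 173982449387608*t^2 + 220579443582715*t^3 + 34482308367930*t^4 + 76323647469864*t^5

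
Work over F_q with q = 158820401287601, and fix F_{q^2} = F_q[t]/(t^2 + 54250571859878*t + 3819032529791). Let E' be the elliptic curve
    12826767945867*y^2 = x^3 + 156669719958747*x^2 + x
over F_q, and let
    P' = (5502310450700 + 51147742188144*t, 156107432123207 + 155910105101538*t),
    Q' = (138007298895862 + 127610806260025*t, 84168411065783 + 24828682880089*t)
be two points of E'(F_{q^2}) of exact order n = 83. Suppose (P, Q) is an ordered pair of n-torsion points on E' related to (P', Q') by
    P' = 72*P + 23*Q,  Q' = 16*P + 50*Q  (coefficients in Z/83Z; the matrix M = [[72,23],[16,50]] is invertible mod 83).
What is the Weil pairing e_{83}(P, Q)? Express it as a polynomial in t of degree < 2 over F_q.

e_{83}(aP+bQ,cP+dQ) = e_{83}(P,Q)^(ad-bc); with (a,b,c,d)=(72,23,16,50) this gives the det-83 law.
det(M) mod 83 = 78; its inverse in (Z/83)^* is 33 (check: 78*33 mod 83 = 1).
Set x_W=66048104909325*u+139900929299088, y_W=66048104909325*v; then E': y_W^2=x_W^3+80336296947689*x_W+32222788257933.
Miller loop for e_{83} over F_{158820401287601^2}: bits of 83 = 1010011; 6 double steps + 3 add steps, l/v at each.
The quotient is 86523849174031 + 109735623670485*t.
Raise to 33: e(P,Q) = 2719637098726 + 141702009778543*t in mu_{83}.

2719637098726 + 141702009778543*t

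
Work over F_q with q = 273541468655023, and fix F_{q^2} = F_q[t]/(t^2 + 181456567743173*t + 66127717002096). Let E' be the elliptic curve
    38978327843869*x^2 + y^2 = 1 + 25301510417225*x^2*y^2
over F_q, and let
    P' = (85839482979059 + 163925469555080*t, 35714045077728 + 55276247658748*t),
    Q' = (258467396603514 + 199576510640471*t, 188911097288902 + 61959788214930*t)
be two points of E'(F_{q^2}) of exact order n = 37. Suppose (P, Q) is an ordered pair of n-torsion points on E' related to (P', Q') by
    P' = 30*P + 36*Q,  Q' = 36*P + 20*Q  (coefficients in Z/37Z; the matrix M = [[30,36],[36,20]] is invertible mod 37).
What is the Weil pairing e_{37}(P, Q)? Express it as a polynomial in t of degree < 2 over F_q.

232781067480938 + 115670702076399*t

Since e_{37}(P,P)=e_{37}(Q,Q)=1 and e_{37}(Q,P)=e_{37}(P,Q)^{-1}, expanding e_{37}(30*P + 36*Q,36*P + 20*Q) leaves e(P,Q)^det(M).
30*20 - 36*36 = -696; reduced mod 37: det = 7, inverse 16.
Edwards->Montgomery: u=(1+y)/(1-y), v=u/x -> 28006855396668v^2=u^3+167932369522765u^2+u; then x_W=3419204356661u+10713306376849: y^2=x^3+168280131828472*x+160569327046125.
Double-and-add over 100101: 6-1 doublings, 3-1 additions; each step l_{T,T}/v_{2T} or l_{T,P'}/v at Q'+S for random S.
Result: e(P',Q') = 255195039132147 + 105324572711705*t.
Raise to 16: e(P,Q) = 232781067480938 + 115670702076399*t in mu_{37}.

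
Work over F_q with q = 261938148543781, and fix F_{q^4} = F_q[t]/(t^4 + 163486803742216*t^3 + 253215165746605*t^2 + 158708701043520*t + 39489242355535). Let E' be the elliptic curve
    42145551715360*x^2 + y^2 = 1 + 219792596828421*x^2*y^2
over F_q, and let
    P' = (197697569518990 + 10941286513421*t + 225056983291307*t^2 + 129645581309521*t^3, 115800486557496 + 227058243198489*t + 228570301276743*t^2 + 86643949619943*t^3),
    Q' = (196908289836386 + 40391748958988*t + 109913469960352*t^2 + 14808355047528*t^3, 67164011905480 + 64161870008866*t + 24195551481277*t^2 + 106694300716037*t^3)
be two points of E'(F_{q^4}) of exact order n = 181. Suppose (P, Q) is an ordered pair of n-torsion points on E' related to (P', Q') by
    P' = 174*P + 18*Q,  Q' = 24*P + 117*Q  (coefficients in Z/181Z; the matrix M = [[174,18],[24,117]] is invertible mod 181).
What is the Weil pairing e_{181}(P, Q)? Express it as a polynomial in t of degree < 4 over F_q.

Under M = [[174,18],[24,117]] in GL_2(Z/181), e_{181}(P',Q') = e_{181}(P,Q)^(174*117-18*24 mod 181).
So e_{181}(P,Q) = e_{181}(P',Q')^{34}, since 16*34 = 1 mod 181.
Edwards->Montgomery: u=(1+y)/(1-y), v=u/x -> 94467323675893v^2=u^3+u; then x_W=21072775857680u: y^2=x^3+31932847852146*x.
Miller loop for e_{181} over F_{261938148543781^4}: bits of 181 = 10110101; 7 double steps + 4 add steps, l/v at each.
The quotient is 155338386409356 + 87571451987759*t + 170863789204672*t^2 + 30277055473857*t^3.
Thus e_{181}(P,Q) = 60175173224028 + 195818059062142*t + 48000365161847*t^2 + 95270295069358*t^3.

60175173224028 + 195818059062142*t + 48000365161847*t^2 + 95270295069358*t^3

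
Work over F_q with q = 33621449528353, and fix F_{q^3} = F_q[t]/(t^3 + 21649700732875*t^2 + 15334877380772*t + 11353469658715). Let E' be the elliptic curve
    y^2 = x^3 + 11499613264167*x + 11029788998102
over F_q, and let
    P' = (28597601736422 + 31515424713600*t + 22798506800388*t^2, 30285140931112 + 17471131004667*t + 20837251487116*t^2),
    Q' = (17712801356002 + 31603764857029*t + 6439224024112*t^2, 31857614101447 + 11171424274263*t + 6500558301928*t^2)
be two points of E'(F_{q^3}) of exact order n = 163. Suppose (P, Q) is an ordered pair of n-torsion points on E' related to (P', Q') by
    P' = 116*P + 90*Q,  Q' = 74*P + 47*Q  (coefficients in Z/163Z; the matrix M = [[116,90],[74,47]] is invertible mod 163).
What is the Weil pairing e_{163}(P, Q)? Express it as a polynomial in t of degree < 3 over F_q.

6218092053071 + 20551875352121*t + 4440601136776*t^2

Alternating bilinearity on E[163] (values in mu_{163} in F_{33621449528353^3}) gives e(P',Q') = e(P,Q)^det(M).
Hence e(P,Q) = e(P',Q')^{90} where 90 = 96^{-1} mod 163.
Run Miller on y^2=x^3+11499613264167*x+11029788998102 over F_{33621449528353}: ladder 10100011 (8 bits); e = f_P(D_Q)/f_Q(D_P).
The quotient is 24813938851154 + 23676815329820*t + 8614928275265*t^2.
(24813938851154 + 23676815329820*t + 8614928275265*t^2)^{90} mod (33621449528353,f) = 6218092053071 + 20551875352121*t + 4440601136776*t^2.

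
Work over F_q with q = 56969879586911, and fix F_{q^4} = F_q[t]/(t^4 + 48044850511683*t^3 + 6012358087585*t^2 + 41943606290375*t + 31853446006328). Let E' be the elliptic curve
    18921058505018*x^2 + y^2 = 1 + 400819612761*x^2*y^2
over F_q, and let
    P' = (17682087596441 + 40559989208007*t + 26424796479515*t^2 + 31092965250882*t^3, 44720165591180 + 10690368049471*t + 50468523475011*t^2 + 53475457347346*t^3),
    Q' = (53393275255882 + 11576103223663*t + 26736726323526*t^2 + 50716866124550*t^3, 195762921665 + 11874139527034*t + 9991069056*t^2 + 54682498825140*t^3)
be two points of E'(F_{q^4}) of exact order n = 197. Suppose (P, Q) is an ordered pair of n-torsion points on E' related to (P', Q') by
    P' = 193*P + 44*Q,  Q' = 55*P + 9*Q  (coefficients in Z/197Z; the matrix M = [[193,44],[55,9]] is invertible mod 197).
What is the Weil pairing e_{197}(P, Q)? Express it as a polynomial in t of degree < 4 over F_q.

34074679691950 + 37171662302589*t + 8542050636162*t^2 + 3836782123979*t^3

Alternating bilinearity on E[197] (values in mu_{197} in F_{56969879586911^4}) gives e(P',Q') = e(P,Q)^det(M).
So e_{197}(P,Q) = e_{197}(P',Q')^{182}, since 105*182 = 1 mod 197.
Edwards a_E,d_E -> Montgomery A=46837100795328,B=4515372067745 -> Weierstrass 3185845068149,40797242188014 via alpha=50695212675389,beta=18872529619792.
Miller loop for e_{197} over F_{56969879586911^4}: bits of 197 = 11000101; 7 double steps + 3 add steps, l/v at each.
e_{197}(P',Q') = 41992802299395 + 46670049955787*t + 44909131354627*t^2 + 37009865855804*t^3.
Hence e(P,Q) = 34074679691950 + 37171662302589*t + 8542050636162*t^2 + 3836782123979*t^3 in F_{56969879586911^4}^*.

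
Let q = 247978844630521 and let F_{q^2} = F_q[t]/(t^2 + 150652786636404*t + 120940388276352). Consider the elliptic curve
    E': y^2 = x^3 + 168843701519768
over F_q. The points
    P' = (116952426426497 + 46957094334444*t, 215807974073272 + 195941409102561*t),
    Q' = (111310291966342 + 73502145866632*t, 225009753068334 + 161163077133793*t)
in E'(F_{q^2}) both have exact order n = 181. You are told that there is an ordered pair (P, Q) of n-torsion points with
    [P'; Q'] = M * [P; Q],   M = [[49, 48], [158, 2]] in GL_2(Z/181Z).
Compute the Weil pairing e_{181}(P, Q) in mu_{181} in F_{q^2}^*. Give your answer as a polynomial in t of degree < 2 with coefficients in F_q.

e_{181}(aP+bQ,cP+dQ) = e_{181}(P,Q)^(ad-bc); with (a,b,c,d)=(49,48,158,2) this gives the det-181 law.
Hence e(P,Q) = e(P',Q')^{142} where 142 = 116^{-1} mod 181.
Miller loop for e_{181} over F_{247978844630521^2}: bits of 181 = 10110101; 7 double steps + 4 add steps, l/v at each.
Miller gives e_{181}(P',Q') = 151941683496660 + 9596456128815*t in F_{247978844630521^2}.
Raise to 142: e(P,Q) = 210816074199478 + 229768833930833*t in mu_{181}.

210816074199478 + 229768833930833*t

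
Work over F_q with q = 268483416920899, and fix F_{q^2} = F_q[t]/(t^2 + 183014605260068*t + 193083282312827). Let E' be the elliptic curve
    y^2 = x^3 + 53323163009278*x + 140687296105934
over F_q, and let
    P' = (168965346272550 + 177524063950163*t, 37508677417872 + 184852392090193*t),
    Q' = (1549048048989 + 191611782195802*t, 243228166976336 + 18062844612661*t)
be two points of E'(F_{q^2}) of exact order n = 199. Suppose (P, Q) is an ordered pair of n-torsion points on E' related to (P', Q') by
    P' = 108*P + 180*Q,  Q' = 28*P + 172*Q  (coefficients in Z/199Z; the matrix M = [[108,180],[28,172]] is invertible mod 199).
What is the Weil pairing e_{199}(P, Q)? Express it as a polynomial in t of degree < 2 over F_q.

e_{199}(aP+bQ,cP+dQ) = e_{199}(P,Q)^(ad-bc); with (a,b,c,d)=(108,180,28,172) this gives the det-199 law.
So e_{199}(P,Q) = e_{199}(P',Q')^{50}, since 4*50 = 1 mod 199.
n = 199 = (11000111)_2 (8 bits, wt 5); accumulate f_{199,P'}(Q'+S)/f_{199,P'}(S) along the 7-step ladder.
Miller gives e_{199}(P',Q') = 196029345081574 + 134886636679624*t in F_{268483416920899^2}.
Hence e(P,Q) = 243538840883188 + 170456338447913*t in F_{268483416920899^2}^*.

243538840883188 + 170456338447913*t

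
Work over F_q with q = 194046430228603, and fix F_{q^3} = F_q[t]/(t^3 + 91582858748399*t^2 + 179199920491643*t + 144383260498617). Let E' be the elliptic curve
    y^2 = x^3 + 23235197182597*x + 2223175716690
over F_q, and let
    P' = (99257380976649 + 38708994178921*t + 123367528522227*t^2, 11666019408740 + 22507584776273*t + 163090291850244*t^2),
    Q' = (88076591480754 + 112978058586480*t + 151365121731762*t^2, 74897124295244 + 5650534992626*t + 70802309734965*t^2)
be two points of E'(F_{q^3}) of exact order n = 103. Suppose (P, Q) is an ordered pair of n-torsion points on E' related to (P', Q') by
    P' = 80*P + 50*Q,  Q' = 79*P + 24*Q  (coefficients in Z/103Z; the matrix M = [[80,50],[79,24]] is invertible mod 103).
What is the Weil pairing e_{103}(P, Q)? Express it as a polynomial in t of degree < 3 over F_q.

122355956046063 + 165143382953700*t + 115818461599420*t^2

Since e_{103}(P,P)=e_{103}(Q,Q)=1 and e_{103}(Q,P)=e_{103}(P,Q)^{-1}, expanding e_{103}(80*P + 50*Q,79*P + 24*Q) leaves e(P,Q)^det(M).
det(M) mod 103 = 30; its inverse in (Z/103)^* is 79 (check: 30*79 mod 103 = 1).
Build f_{103,P'} and f_{103,Q'} via the 7-bit ladder of 103=1100111_2; evaluate at shifted divisors; quotient in F_{194046430228603^3}.
So e_{103}(P',Q') = 21883197848900 + 16062742539147*t + 181199985351232*t^2.
Finally e_{103}(P,Q) = 122355956046063 + 165143382953700*t + 115818461599420*t^2.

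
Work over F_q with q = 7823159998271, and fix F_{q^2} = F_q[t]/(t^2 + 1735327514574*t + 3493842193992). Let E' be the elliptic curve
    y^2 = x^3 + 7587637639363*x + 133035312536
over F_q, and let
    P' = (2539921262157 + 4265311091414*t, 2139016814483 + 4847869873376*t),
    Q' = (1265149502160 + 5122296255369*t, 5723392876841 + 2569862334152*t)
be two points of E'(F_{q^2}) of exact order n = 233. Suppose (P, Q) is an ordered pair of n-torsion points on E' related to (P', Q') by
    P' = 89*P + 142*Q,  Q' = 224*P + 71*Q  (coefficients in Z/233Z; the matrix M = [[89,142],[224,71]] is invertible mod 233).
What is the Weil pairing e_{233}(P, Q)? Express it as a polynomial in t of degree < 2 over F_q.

4884238453042 + 2572152280983*t

Alternating bilinearity on E[233] (values in mu_{233} in F_{7823159998271^2}) gives e(P',Q') = e(P,Q)^det(M).
89*71 - 142*224 = -25489; reduced mod 233: det = 141, inverse 195.
Run Miller on y^2=x^3+7587637639363*x+133035312536 over F_{7823159998271}: ladder 11101001 (8 bits); e = f_P(D_Q)/f_Q(D_P).
f_P(D_Q)/f_Q(D_P) = 314695279388 + 6668419014333*t.
Thus e_{233}(P,Q) = 4884238453042 + 2572152280983*t.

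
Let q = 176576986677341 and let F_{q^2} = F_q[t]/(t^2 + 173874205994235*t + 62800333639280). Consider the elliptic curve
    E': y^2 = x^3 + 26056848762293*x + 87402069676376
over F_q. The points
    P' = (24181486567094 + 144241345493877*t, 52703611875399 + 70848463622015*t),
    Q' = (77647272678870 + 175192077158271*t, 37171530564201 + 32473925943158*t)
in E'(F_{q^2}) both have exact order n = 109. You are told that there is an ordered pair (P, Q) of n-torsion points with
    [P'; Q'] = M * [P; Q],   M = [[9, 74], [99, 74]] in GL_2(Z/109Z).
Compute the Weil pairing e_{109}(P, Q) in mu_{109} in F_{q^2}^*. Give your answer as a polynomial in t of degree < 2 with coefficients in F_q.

Since e_{109}(P,P)=e_{109}(Q,Q)=1 and e_{109}(Q,P)=e_{109}(P,Q)^{-1}, expanding e_{109}(9*P + 74*Q,99*P + 74*Q) leaves e(P,Q)^det(M).
9*74 - 74*99 = -6660; reduced mod 109: det = 98, inverse 99.
Double-and-add over 1101101: 7-1 doublings, 5-1 additions; each step l_{T,T}/v_{2T} or l_{T,P'}/v at Q'+S for random S.
Result: e(P',Q') = 90298864976448 + 146139258646881*t.
Finally e_{109}(P,Q) = 19539356022296 + 86524823002115*t.

19539356022296 + 86524823002115*t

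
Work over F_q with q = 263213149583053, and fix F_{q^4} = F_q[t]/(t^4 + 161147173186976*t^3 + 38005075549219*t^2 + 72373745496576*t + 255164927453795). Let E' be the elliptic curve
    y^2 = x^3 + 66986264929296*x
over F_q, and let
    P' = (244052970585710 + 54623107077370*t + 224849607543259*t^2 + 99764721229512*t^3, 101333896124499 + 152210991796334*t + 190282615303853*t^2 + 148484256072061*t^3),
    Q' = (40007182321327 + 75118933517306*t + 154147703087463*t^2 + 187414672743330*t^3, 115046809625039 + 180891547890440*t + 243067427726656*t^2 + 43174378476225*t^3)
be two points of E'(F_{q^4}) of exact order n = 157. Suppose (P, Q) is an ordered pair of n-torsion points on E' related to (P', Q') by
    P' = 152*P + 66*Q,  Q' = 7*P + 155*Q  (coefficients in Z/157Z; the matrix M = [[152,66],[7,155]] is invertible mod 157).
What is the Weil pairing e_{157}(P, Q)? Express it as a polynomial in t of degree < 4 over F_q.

Alternating bilinearity on E[157] (values in mu_{157} in F_{263213149583053^4}) gives e(P',Q') = e(P,Q)^det(M).
Hence e(P,Q) = e(P',Q')^{124} where 124 = 19^{-1} mod 157.
Build f_{157,P'} and f_{157,Q'} via the 8-bit ladder of 157=10011101_2; evaluate at shifted divisors; quotient in F_{263213149583053^4}.
Result: e(P',Q') = 47617924660134 + 207354527095115*t + 92571429322117*t^2 + 136676951266812*t^3.
(47617924660134 + 207354527095115*t + 92571429322117*t^2 + 136676951266812*t^3)^{124} mod (263213149583053,f) = 230655119563406 + 12177514019137*t + 93595264032175*t^2 + 101332974208523*t^3.

230655119563406 + 12177514019137*t + 93595264032175*t^2 + 101332974208523*t^3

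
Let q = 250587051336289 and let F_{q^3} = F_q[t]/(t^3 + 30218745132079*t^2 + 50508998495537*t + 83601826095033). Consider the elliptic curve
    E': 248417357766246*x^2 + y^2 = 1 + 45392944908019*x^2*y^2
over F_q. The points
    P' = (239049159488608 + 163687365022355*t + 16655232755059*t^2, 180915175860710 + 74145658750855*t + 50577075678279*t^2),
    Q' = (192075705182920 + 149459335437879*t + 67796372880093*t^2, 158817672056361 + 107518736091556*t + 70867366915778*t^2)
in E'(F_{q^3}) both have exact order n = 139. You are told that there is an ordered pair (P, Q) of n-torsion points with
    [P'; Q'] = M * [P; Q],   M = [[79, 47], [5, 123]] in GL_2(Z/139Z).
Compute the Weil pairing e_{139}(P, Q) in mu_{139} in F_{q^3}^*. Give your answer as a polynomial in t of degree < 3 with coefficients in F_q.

203156404950817 + 188184226004301*t + 72326148552311*t^2

Since e_{139}(P,P)=e_{139}(Q,Q)=1 and e_{139}(Q,P)=e_{139}(P,Q)^{-1}, expanding e_{139}(79*P + 47*Q,5*P + 123*Q) leaves e(P,Q)^det(M).
Hence e(P,Q) = e(P',Q')^{51} where 51 = 30^{-1} mod 139.
Edwards->Montgomery: u=(1+y)/(1-y), v=u/x -> 237473709836124v^2=u^3+22803153634083u^2+u; then x_W=113402866048629u+7203875222996: y^2=x^3+68046049709107.
n = 139 = (10001011)_2 (8 bits, wt 4); accumulate f_{139,P'}(Q'+S)/f_{139,P'}(S) along the 7-step ladder.
So e_{139}(P',Q') = 238483564836521 + 17107068686955*t + 198218056863829*t^2.
Hence e(P,Q) = 203156404950817 + 188184226004301*t + 72326148552311*t^2 in F_{250587051336289^3}^*.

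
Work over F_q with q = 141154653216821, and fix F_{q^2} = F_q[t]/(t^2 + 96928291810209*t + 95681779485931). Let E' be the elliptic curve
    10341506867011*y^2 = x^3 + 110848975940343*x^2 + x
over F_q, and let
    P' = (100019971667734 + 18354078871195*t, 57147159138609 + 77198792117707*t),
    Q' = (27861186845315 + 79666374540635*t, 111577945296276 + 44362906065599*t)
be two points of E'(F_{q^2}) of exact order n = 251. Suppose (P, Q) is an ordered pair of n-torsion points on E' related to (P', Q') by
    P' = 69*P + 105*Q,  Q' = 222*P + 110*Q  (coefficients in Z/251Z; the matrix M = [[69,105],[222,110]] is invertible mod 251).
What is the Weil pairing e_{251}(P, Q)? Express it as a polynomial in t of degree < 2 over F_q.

96572950175742 + 83458079755624*t

Under M = [[69,105],[222,110]] in GL_2(Z/251), e_{251}(P',Q') = e_{251}(P,Q)^(69*110-105*222 mod 251).
69*110 - 105*222 = -15720; reduced mod 251: det = 93, inverse 27.
(x,y)|->(17623039952041x+128344010380489,17623039952041y) sends E' to y^2=x^3+48220529471814*x+53539860042282.
Run Miller on y^2=x^3+48220529471814*x+53539860042282 over F_{141154653216821}: ladder 11111011 (8 bits); e = f_P(D_Q)/f_Q(D_P).
f_P(D_Q)/f_Q(D_P) = 8825051935832 + 15146120318939*t.
Finally e_{251}(P,Q) = 96572950175742 + 83458079755624*t.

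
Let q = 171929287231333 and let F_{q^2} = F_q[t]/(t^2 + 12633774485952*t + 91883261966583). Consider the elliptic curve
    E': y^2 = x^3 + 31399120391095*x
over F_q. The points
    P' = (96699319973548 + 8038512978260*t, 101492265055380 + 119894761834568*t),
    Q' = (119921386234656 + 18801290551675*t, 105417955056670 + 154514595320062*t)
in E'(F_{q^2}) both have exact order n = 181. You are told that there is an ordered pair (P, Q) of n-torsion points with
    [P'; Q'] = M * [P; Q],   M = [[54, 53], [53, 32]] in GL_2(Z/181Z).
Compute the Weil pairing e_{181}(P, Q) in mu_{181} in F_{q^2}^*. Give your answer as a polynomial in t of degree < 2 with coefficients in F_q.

e_{181}(aP+bQ,cP+dQ) = e_{181}(P,Q)^(ad-bc); with (a,b,c,d)=(54,53,53,32) this gives the det-181 law.
det M = 54*32 - 53*53 = -1081 = 5 (mod 181); 5^{-1} = 145 (mod 181).
Miller loop for e_{181} over F_{171929287231333^2}: bits of 181 = 10110101; 7 double steps + 4 add steps, l/v at each.
Miller gives e_{181}(P',Q') = 159150952504565 + 26315316958739*t in F_{171929287231333^2}.
e_{181}(P,Q) = (159150952504565 + 26315316958739*t)^{145} = 18176041675500 + 94580022684773*t.

18176041675500 + 94580022684773*t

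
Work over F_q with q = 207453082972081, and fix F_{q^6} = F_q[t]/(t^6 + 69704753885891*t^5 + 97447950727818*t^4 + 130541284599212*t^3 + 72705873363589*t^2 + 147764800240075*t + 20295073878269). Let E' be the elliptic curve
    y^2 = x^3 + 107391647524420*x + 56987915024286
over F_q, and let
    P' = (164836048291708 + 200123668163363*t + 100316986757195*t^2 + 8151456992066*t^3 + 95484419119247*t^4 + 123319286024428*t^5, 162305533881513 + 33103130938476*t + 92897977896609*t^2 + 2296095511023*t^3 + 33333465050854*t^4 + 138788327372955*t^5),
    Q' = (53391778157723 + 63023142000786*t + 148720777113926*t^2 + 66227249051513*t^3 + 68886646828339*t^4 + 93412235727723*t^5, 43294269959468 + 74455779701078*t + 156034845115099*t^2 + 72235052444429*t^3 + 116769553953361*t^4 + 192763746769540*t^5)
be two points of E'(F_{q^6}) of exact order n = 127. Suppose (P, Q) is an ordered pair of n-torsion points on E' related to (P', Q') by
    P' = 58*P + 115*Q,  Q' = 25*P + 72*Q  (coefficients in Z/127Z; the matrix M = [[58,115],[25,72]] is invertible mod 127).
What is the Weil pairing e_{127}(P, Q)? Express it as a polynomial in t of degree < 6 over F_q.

146055079040058 + 163042387894391*t + 197860764295612*t^2 + 55888329892740*t^3 + 73538213672290*t^4 + 50158297502298*t^5

Since e_{127}(P,P)=e_{127}(Q,Q)=1 and e_{127}(Q,P)=e_{127}(P,Q)^{-1}, expanding e_{127}(58*P + 115*Q,25*P + 72*Q) leaves e(P,Q)^det(M).
Hence e(P,Q) = e(P',Q')^{41} where 41 = 31^{-1} mod 127.
Double-and-add over 1111111: 7-1 doublings, 7-1 additions; each step l_{T,T}/v_{2T} or l_{T,P'}/v at Q'+S for random S.
Miller gives e_{127}(P',Q') = 182343150723898 + 95570489560187*t + 94260892649886*t^2 + 105598751865577*t^3 + 32423307567321*t^4 + 106746789099864*t^5 in F_{207453082972081^6}.
e_{127}(P,Q) = (182343150723898 + 95570489560187*t + 94260892649886*t^2 + 105598751865577*t^3 + 32423307567321*t^4 + 106746789099864*t^5)^{41} = 146055079040058 + 163042387894391*t + 197860764295612*t^2 + 55888329892740*t^3 + 73538213672290*t^4 + 50158297502298*t^5.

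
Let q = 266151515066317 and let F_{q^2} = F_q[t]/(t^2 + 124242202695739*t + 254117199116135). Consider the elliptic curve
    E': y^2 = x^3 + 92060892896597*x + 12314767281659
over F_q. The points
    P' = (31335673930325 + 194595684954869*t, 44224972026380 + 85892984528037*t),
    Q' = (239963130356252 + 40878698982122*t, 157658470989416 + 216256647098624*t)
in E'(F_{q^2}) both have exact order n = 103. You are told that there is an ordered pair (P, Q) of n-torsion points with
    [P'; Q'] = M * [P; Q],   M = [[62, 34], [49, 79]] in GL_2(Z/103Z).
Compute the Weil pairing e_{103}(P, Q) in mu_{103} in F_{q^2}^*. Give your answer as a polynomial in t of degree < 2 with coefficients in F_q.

44562048475323 + 79936714355193*t

Since e_{103}(P,P)=e_{103}(Q,Q)=1 and e_{103}(Q,P)=e_{103}(P,Q)^{-1}, expanding e_{103}(62*P + 34*Q,49*P + 79*Q) leaves e(P,Q)^det(M).
So e_{103}(P,Q) = e_{103}(P',Q')^{37}, since 39*37 = 1 mod 103.
Double-and-add over 1100111: 7-1 doublings, 5-1 additions; each step l_{T,T}/v_{2T} or l_{T,P'}/v at Q'+S for random S.
f_P(D_Q)/f_Q(D_P) = 65967247086283 + 78726694088104*t.
Thus e_{103}(P,Q) = 44562048475323 + 79936714355193*t.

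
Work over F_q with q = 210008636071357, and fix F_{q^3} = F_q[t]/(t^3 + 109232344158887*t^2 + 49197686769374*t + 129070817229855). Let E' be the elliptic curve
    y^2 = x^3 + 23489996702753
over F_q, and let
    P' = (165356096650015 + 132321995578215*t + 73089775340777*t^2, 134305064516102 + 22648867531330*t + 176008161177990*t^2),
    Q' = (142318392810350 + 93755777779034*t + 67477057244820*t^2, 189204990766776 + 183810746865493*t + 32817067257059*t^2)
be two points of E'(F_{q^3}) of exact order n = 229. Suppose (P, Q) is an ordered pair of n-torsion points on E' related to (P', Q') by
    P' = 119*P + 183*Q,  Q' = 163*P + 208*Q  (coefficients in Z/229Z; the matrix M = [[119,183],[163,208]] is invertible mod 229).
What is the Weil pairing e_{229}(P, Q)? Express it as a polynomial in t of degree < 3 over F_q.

The 229-Weil pairing on E[229] over F_{210008636071357} is alternating-bilinear: e_{229}(P',Q') = e_{229}(P,Q)^det(M).
119*208 - 183*163 = -5077; reduced mod 229: det = 190, inverse 182.
n = 229 = (11100101)_2 (8 bits, wt 5); accumulate f_{229,P'}(Q'+S)/f_{229,P'}(S) along the 7-step ladder.
So e_{229}(P',Q') = 13609222614152 + 58497647100321*t + 130985895970195*t^2.
e_{229}(P,Q) = (13609222614152 + 58497647100321*t + 130985895970195*t^2)^{182} = 47967485879725 + 82986401662347*t + 205877486138799*t^2.

47967485879725 + 82986401662347*t + 205877486138799*t^2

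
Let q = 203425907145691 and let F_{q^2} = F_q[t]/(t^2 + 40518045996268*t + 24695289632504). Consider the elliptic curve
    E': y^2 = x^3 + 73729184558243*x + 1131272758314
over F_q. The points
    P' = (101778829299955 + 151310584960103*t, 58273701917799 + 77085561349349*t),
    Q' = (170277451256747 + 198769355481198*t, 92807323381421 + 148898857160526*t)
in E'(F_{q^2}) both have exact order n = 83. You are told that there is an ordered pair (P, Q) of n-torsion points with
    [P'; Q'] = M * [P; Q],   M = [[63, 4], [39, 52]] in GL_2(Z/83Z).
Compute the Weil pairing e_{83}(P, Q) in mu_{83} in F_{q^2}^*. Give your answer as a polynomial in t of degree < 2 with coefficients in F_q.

86300091358538 + 36562843282455*t

Under M = [[63,4],[39,52]] in GL_2(Z/83), e_{83}(P',Q') = e_{83}(P,Q)^(63*52-4*39 mod 83).
det(M) mod 83 = 49; its inverse in (Z/83)^* is 61 (check: 49*61 mod 83 = 1).
Double-and-add over 1010011: 7-1 doublings, 4-1 additions; each step l_{T,T}/v_{2T} or l_{T,P'}/v at Q'+S for random S.
e_{83}(P',Q') = 61403665259921 + 74893478733059*t.
(61403665259921 + 74893478733059*t)^{61} mod (203425907145691,f) = 86300091358538 + 36562843282455*t.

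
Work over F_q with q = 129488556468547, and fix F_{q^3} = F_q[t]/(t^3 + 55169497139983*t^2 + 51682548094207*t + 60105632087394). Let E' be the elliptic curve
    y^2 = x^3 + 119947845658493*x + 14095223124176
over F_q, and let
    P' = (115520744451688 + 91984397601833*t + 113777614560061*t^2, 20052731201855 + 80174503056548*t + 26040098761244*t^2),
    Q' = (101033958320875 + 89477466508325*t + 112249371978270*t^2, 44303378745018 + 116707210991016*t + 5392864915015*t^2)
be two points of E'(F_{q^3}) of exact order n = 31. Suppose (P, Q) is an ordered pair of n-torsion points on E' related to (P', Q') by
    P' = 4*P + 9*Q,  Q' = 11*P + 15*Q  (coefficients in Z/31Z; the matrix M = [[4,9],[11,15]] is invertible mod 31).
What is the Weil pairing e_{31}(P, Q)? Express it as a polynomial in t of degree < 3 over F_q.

58170756807653 + 87560520838083*t + 128420444370510*t^2

Under M = [[4,9],[11,15]] in GL_2(Z/31), e_{31}(P',Q') = e_{31}(P,Q)^(4*15-9*11 mod 31).
So e_{31}(P,Q) = e_{31}(P',Q')^{27}, since 23*27 = 1 mod 31.
Run Miller on y^2=x^3+119947845658493*x+14095223124176 over F_{129488556468547}: ladder 11111 (5 bits); e = f_P(D_Q)/f_Q(D_P).
f_P(D_Q)/f_Q(D_P) = 64762820027886 + 125253880426252*t + 114289330879802*t^2.
Thus e_{31}(P,Q) = 58170756807653 + 87560520838083*t + 128420444370510*t^2.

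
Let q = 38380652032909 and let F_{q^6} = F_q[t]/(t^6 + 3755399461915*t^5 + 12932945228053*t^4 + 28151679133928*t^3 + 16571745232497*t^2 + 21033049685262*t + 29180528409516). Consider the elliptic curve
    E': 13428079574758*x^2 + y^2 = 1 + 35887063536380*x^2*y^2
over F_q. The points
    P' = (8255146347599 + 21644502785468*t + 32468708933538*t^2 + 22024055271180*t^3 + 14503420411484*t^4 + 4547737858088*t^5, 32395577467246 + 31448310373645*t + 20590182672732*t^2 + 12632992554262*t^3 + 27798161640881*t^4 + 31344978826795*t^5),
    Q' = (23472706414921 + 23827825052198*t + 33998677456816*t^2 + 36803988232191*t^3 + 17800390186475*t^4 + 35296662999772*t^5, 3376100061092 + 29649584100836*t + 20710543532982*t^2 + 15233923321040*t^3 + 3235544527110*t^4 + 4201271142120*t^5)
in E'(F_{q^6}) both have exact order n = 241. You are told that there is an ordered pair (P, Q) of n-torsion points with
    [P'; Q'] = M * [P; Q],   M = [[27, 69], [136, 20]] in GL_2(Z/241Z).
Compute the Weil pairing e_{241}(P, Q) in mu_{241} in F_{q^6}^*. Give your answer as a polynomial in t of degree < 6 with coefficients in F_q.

30699903765716 + 23488388385199*t + 36242584502626*t^2 + 24154561810895*t^3 + 28630225731027*t^4 + 36228983987655*t^5

The 241-Weil pairing on E[241] over F_{38380652032909} is alternating-bilinear: e_{241}(P',Q') = e_{241}(P,Q)^det(M).
Inverting 73 mod 241: 208. Thus e_{241}(P,Q) = e(P',Q')^{208}.
Edwards->Montgomery: u=(1+y)/(1-y), v=u/x -> 19961899281428v^2=u^3+23319538883525u^2+u; then x_W=13575580026049u+8219190518523: y^2=x^3+22715650223225.
Miller loop for e_{241} over F_{38380652032909^6}: bits of 241 = 11110001; 7 double steps + 4 add steps, l/v at each.
So e_{241}(P',Q') = 20528908746423 + 13424948050511*t + 24494495113420*t^2 + 6929513623938*t^3 + 2891143880807*t^4 + 16746327637968*t^5.
(20528908746423 + 13424948050511*t + 24494495113420*t^2 + 6929513623938*t^3 + 2891143880807*t^4 + 16746327637968*t^5)^{208} mod (38380652032909,f) = 30699903765716 + 23488388385199*t + 36242584502626*t^2 + 24154561810895*t^3 + 28630225731027*t^4 + 36228983987655*t^5.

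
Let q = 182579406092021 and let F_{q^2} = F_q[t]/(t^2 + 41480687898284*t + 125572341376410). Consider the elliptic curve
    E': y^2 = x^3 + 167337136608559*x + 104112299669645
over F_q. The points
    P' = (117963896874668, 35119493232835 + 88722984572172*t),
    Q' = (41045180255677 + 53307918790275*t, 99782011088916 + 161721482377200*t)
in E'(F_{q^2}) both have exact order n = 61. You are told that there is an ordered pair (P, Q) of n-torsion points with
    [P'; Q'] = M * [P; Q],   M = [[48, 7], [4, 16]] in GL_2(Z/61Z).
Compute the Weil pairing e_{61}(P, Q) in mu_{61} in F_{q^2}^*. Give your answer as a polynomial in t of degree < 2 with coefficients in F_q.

e_{61} is bilinear + alternating on E[61], so e_{61}(48*P + 7*Q, 4*P + 16*Q) = e_{61}(P,Q)^(48*16-7*4).
48*16 - 7*4 = 740; reduced mod 61: det = 8, inverse 23.
Run Miller on y^2=x^3+167337136608559*x+104112299669645 over F_{182579406092021}: ladder 111101 (6 bits); e = f_P(D_Q)/f_Q(D_P).
So e_{61}(P',Q') = 143050368465266 + 124807184842850*t.
Raise to 23: e(P,Q) = 22022599908278 + 87632862078358*t in mu_{61}.

22022599908278 + 87632862078358*t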